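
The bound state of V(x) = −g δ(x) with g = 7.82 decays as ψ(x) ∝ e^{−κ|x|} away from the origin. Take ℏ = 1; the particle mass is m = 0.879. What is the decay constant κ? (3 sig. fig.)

Integrate −(ℏ²/2m)ψ'' − gδ(x)ψ = Eψ from −ε to +ε: the ψ'' term gives ψ'(0⁺) − ψ'(0⁻) and the δ term gives −(2mg/ℏ²)ψ(0).
With ψ ∝ e^{−κ|x|} this yields −2κ = −2mg/ℏ², so κ = mg/ℏ² = 6.874.

κ = 6.87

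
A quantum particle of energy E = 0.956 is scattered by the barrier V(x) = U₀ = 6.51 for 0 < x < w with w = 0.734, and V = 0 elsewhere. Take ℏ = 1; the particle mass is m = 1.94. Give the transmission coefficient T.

E < U₀: inside the barrier ψ ∝ e^{±κx} with κ = √(2m(U₀ − E))/ℏ = 4.642.
κw = 3.407, sinh(κw) = 15.08.
The exact tunnelling result is T⁻¹ = 1 + U₀² sinh²(κw) / [4E(U₀ − E)] = 454.5, so T = 0.00220.

T = 0.00220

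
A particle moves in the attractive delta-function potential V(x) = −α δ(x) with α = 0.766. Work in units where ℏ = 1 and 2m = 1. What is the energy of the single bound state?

The bound state is ψ(x) = √κ e^{−κ|x|}. The derivative jump ψ'(0⁺) − ψ'(0⁻) = −(2mα/ℏ²)ψ(0) fixes κ = mα/ℏ² = 0.3830.
Then E = −ℏ²κ²/(2m) = −mα²/(2ℏ²) = -0.1467.

E = -0.147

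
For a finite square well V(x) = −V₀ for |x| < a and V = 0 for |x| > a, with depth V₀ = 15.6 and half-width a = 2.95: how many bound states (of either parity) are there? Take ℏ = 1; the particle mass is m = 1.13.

N = 12

Define the well-strength parameter z₀ = (a/ℏ)√(2mV₀) = 2.95 × √(2·1.13·15.6) = 17.52.
A new bound state (alternating even/odd) appears each time z₀ passes a multiple of π/2, so N = ⌊2z₀/π⌋ + 1 = ⌊11.15⌋ + 1 = 12.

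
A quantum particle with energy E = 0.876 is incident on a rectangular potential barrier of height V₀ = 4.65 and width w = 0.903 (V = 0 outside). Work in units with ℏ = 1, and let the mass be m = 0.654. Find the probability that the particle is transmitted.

E < V₀: inside the barrier ψ ∝ e^{±κx} with κ = √(2m(V₀ − E))/ℏ = 2.222.
κw = 2.006, sinh(κw) = 3.651.
The exact tunnelling result is T⁻¹ = 1 + V₀² sinh²(κw) / [4E(V₀ − E)] = 22.79, so T = 0.0439.

T = 0.0439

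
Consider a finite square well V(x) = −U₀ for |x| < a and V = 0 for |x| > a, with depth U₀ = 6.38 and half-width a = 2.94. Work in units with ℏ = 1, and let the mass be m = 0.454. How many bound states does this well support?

The dimensionless depth is z₀ = a√(2mU₀)/ℏ = 2.94 × √(5.793) = 7.076.
A new bound state (alternating even/odd) appears each time z₀ passes a multiple of π/2, so N = ⌊2z₀/π⌋ + 1 = ⌊4.505⌋ + 1 = 5.

N = 5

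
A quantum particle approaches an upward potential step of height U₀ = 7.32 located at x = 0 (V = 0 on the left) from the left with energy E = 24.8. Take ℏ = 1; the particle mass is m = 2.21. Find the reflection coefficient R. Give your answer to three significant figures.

On each side the TISE gives plane waves with k = √(2m(E − V))/ℏ: k₁ = √(2·2.21·24.8) = 10.47, k₂ = √(2·2.21·17.48) = 8.790.
Continuity of ψ and ψ′ at the step yields the reflection amplitude r = (k₁ − k₂)/(k₁ + k₂) = 0.08722; thus R = |r|² = 0.007608, T = 0.9924.

R = 0.00761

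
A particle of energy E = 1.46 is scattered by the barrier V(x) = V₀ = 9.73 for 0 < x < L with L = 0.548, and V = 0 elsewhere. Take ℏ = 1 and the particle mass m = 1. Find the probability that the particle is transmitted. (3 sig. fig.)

T = 0.0236

E < V₀: inside the barrier ψ ∝ e^{±κx} with κ = √(2m(V₀ − E))/ℏ = 4.067.
κL = 2.229, sinh(κL) = 4.590.
The exact tunnelling result is T⁻¹ = 1 + V₀² sinh²(κL) / [4E(V₀ − E)] = 42.30, so T = 0.0236.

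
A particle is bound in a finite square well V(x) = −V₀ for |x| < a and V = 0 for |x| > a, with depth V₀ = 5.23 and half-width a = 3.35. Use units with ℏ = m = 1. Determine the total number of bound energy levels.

N = 7

The dimensionless depth is z₀ = a√(2mV₀)/ℏ = 3.35 × √(10.46) = 10.83.
The even/odd transcendental equations gain one root per π/2 in z₀, giving N = 1 + ⌊2z₀/π⌋ = 1 + ⌊6.897⌋ = 7.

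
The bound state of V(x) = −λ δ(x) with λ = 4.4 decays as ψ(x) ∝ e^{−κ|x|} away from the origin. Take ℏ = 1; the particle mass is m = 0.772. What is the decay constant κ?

Integrate −(ℏ²/2m)ψ'' − λδ(x)ψ = Eψ from −ε to +ε: the ψ'' term gives ψ'(0⁺) − ψ'(0⁻) and the δ term gives −(2mλ/ℏ²)ψ(0).
With ψ ∝ e^{−κ|x|} this yields −2κ = −2mλ/ℏ², so κ = mλ/ℏ² = 3.397.

κ = 3.40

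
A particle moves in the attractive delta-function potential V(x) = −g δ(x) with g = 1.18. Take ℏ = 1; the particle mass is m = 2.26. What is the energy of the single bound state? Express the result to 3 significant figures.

For x ≠ 0 the bound state is ψ ∝ e^{−κ|x|}; integrating the TISE across the delta gives the cusp condition 2κ = 2mg/ℏ², so κ = 2.667.
Then E = −ℏ²κ²/(2m) = −mg²/(2ℏ²) = -1.573.

E = -1.57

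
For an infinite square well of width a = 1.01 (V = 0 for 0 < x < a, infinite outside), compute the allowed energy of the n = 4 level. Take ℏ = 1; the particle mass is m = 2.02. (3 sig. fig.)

Requiring ψ(0) = ψ(a) = 0 quantises k = nπ/a, hence E_n = ℏ²k²/2m = n²π²ℏ²/(2ma²).
E_4 = 4² × π² / (2 × 2.02 × 1.01²) = 38.32.

E = 38.3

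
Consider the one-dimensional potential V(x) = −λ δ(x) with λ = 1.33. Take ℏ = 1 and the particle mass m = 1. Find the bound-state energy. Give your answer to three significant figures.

The bound state is ψ(x) = √κ e^{−κ|x|}. The derivative jump ψ'(0⁺) − ψ'(0⁻) = −(2mλ/ℏ²)ψ(0) fixes κ = mλ/ℏ² = 1.330.
Then E = −ℏ²κ²/(2m) = −mλ²/(2ℏ²) = -0.8845.

E = -0.884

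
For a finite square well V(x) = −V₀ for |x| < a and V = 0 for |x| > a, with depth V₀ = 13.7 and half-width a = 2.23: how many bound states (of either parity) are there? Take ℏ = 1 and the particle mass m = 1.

N = 8

The dimensionless depth is z₀ = a√(2mV₀)/ℏ = 2.23 × √(27.40) = 11.67.
The even/odd transcendental equations gain one root per π/2 in z₀, giving N = 1 + ⌊2z₀/π⌋ = 1 + ⌊7.431⌋ = 8.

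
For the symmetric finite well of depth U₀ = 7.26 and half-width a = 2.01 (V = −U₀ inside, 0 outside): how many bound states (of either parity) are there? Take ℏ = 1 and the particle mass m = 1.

The dimensionless depth is z₀ = a√(2mU₀)/ℏ = 2.01 × √(14.52) = 7.659.
A new bound state (alternating even/odd) appears each time z₀ passes a multiple of π/2, so N = ⌊2z₀/π⌋ + 1 = ⌊4.876⌋ + 1 = 5.

N = 5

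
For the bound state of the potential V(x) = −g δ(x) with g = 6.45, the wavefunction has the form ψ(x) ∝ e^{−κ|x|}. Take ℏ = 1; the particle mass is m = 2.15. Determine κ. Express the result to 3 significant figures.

Integrate −(ℏ²/2m)ψ'' − gδ(x)ψ = Eψ from −ε to +ε: the ψ'' term gives ψ'(0⁺) − ψ'(0⁻) and the δ term gives −(2mg/ℏ²)ψ(0).
With ψ ∝ e^{−κ|x|} this yields −2κ = −2mg/ℏ², so κ = mg/ℏ² = 13.87.

κ = 13.9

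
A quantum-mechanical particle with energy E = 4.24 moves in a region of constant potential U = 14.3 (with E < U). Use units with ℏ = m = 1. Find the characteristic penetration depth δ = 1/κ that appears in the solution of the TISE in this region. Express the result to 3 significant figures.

δ = 0.223

Since E < U the TISE in this region is ψ'' = κ²ψ with κ = √(2m(U − E))/ℏ.
κ = √(2 × 1 × 10.06) = 4.486. The penetration depth is δ = 1/κ = 0.223.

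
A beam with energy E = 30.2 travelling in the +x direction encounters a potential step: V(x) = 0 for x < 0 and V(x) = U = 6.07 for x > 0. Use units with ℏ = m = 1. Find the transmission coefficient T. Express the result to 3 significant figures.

On each side the TISE gives plane waves with k = √(2m(E − V))/ℏ: k₁ = √(2·1·30.2) = 7.772, k₂ = √(2·1·24.13) = 6.947.
Matching ψ and ψ′ at x = 0 gives r = (k₁ − k₂)/(k₁ + k₂), so R = r² = 0.003140 and T = 1 − R = 0.9969.

T = 0.997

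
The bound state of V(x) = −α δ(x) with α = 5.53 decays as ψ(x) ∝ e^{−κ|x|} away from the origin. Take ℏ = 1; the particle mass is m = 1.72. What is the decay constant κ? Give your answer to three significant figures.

κ = 9.51

Integrate −(ℏ²/2m)ψ'' − αδ(x)ψ = Eψ from −ε to +ε: the ψ'' term gives ψ'(0⁺) − ψ'(0⁻) and the δ term gives −(2mα/ℏ²)ψ(0).
With ψ ∝ e^{−κ|x|} this yields −2κ = −2mα/ℏ², so κ = mα/ℏ² = 9.512.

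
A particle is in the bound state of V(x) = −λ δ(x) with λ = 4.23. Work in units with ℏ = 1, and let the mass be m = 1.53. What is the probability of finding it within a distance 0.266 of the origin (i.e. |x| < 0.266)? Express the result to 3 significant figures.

P = 0.968

The normalised bound state is ψ = √κ e^{−κ|x|} with κ = mλ/ℏ² = 6.472.
P(|x| < d) = ∫_{−d}^{d} κ e^{−2κ|x|} dx = 1 − e^{−2κd} = 1 − e^{−3.443} = 0.9680.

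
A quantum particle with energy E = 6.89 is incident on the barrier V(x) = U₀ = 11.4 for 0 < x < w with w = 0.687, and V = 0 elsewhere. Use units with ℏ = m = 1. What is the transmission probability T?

E < U₀: inside the barrier ψ ∝ e^{±κx} with κ = √(2m(U₀ − E))/ℏ = 3.003.
κw = 2.063, sinh(κw) = 3.872.
The exact tunnelling result is T⁻¹ = 1 + U₀² sinh²(κw) / [4E(U₀ − E)] = 16.68, so T = 0.0600.

T = 0.0600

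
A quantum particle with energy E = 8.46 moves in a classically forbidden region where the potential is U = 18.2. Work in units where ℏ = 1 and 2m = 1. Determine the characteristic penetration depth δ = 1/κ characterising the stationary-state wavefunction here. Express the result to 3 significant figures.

δ = 0.320

Since E < U the TISE in this region is ψ'' = κ²ψ with κ = √(2m(U − E))/ℏ.
κ = √(2 × 0.5 × 9.74) = 3.121. The penetration depth is δ = 1/κ = 0.320.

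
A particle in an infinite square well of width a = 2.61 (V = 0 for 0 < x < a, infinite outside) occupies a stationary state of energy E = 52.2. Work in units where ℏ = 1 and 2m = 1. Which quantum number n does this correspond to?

n = 6

From E_n = n²π²ℏ²/(2ma²) invert to n = √(2ma²E)/(πℏ).
n = (2.61/π) × √(2 × 0.5 × 52.2) = 6.002 → n = 6.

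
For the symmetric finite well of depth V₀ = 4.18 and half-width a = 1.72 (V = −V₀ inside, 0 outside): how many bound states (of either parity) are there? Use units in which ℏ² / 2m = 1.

N = 3

Define the well-strength parameter z₀ = (a/ℏ)√(2mV₀) = 1.72 × √(2·0.5·4.18) = 3.517.
The even/odd transcendental equations gain one root per π/2 in z₀, giving N = 1 + ⌊2z₀/π⌋ = 1 + ⌊2.239⌋ = 3.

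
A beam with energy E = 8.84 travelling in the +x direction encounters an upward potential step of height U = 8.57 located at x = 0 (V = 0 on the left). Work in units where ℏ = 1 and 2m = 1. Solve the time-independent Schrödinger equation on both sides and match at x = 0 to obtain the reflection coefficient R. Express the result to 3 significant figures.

R = 0.493

On each side the TISE gives plane waves with k = √(2m(E − V))/ℏ: k₁ = √(2·½·8.84) = 2.973, k₂ = √(2·½·0.27) = 0.5196.
Matching ψ and ψ′ at x = 0 gives r = (k₁ − k₂)/(k₁ + k₂), so R = r² = 0.4935 and T = 1 − R = 0.5065.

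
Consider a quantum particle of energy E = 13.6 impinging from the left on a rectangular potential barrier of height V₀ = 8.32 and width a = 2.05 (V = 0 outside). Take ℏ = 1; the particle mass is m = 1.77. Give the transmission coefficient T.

T = 0.936

Above the barrier the interior wavenumber is k₂ = √(2m(E − V₀))/ℏ = 4.323, giving phase k₂a = 8.863.
T = [1 + V₀² sin²(k₂a) / (4E(E − V₀))]⁻¹ = 1/1.068 = 0.936.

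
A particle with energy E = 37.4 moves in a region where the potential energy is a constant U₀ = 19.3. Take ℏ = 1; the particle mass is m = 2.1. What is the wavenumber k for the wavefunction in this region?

k = 8.72

With E > U₀ the solution is oscillatory, ψ ∝ e^{±ikx} with k = √(2m(E − U₀))/ℏ.
k = √(2 × 2.1 × 18.1) = 8.719.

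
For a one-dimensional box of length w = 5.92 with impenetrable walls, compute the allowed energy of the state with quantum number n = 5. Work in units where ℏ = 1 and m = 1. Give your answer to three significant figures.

E = 3.52

The infinite-well eigenfunctions ψ_n = √(2/w) sin(nπx/w) vanish at both walls, giving E_n = n²π²ℏ²/(2mw²).
E_5 = 5² × π² / (2 × 1 × 5.92²) = 3.520.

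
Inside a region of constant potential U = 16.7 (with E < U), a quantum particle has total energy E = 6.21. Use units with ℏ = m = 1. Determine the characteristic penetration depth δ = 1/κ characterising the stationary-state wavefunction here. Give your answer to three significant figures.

Since E < U the TISE in this region is ψ'' = κ²ψ with κ = √(2m(U − E))/ℏ.
κ = √(2 × 1 × 10.49) = 4.580. The penetration depth is δ = 1/κ = 0.218.

δ = 0.218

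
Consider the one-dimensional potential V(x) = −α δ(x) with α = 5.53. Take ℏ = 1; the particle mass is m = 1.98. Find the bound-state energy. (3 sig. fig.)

The bound state is ψ(x) = √κ e^{−κ|x|}. The derivative jump ψ'(0⁺) − ψ'(0⁻) = −(2mα/ℏ²)ψ(0) fixes κ = mα/ℏ² = 10.95.
Then E = −ℏ²κ²/(2m) = −mα²/(2ℏ²) = -30.28.

E = -30.3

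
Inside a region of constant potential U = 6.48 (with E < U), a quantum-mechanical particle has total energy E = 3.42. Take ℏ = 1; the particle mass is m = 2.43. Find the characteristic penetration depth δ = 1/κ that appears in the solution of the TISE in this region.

δ = 0.259

Since E < U the TISE in this region is ψ'' = κ²ψ with κ = √(2m(U − E))/ℏ.
κ = √(2 × 2.43 × 3.06) = 3.856. The penetration depth is δ = 1/κ = 0.259.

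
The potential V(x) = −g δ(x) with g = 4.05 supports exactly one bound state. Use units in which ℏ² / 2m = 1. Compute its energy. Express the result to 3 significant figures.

E = -4.10

The bound state is ψ(x) = √κ e^{−κ|x|}. The derivative jump ψ'(0⁺) − ψ'(0⁻) = −(2mg/ℏ²)ψ(0) fixes κ = mg/ℏ² = 2.025.
Then E = −ℏ²κ²/(2m) = −mg²/(2ℏ²) = -4.101.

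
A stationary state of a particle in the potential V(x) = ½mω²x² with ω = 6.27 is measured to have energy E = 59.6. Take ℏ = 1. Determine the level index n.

Invert E_n = (n + ½)ℏω: n = E/ℏω − ½ = 9.006, so n = 9.

n = 9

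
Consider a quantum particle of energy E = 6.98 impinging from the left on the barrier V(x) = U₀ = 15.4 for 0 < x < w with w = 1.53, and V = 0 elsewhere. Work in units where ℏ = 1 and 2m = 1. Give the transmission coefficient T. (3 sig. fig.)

E < U₀: inside the barrier ψ ∝ e^{±κx} with κ = √(2m(U₀ − E))/ℏ = 2.902.
κw = 4.440, sinh(κw) = 42.37.
The exact tunnelling result is T⁻¹ = 1 + U₀² sinh²(κw) / [4E(U₀ − E)] = 1812, so T = 0.000552.

T = 0.000552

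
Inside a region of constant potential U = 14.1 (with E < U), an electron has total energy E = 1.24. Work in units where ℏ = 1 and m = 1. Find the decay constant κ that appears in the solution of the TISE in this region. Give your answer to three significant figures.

κ = 5.07

Since E < U the TISE in this region is ψ'' = κ²ψ with κ = √(2m(U − E))/ℏ.
κ = √(2 × 1 × 12.86) = 5.071.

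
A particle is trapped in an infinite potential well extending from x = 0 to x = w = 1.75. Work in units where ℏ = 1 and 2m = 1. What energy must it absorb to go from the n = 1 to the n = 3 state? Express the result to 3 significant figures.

E_n = n²π²ℏ²/(2mw²), so ΔE = (3² − 1²) π²ℏ²/(2mw²).
ΔE = 8 × π² / (2 × 0.5 × 1.75²) = 25.78.

ΔE = 25.8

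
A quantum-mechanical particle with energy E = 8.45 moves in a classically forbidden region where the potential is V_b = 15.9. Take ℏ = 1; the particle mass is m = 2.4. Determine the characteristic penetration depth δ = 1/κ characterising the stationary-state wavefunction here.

δ = 0.167

Since E < V_b the TISE in this region is ψ'' = κ²ψ with κ = √(2m(V_b − E))/ℏ.
κ = √(2 × 2.4 × 7.45) = 5.980. The penetration depth is δ = 1/κ = 0.167.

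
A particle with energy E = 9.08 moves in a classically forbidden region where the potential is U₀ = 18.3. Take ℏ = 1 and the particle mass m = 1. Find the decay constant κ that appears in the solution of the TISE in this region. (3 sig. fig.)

κ = 4.29

Since E < U₀ the TISE in this region is ψ'' = κ²ψ with κ = √(2m(U₀ − E))/ℏ.
κ = √(2 × 1 × 9.22) = 4.294.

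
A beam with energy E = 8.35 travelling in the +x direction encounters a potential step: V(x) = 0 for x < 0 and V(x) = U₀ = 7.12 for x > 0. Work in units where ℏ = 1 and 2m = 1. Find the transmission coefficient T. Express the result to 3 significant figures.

On each side the TISE gives plane waves with k = √(2m(E − V))/ℏ: k₁ = √(2·½·8.35) = 2.890, k₂ = √(2·½·1.23) = 1.109.
Matching ψ and ψ′ at x = 0 gives r = (k₁ − k₂)/(k₁ + k₂), so R = r² = 0.1983 and T = 1 − R = 0.8017.

T = 0.802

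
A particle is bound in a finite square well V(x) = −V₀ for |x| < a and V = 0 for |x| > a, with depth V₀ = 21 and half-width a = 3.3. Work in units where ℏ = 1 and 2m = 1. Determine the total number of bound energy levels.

Define the well-strength parameter z₀ = (a/ℏ)√(2mV₀) = 3.3 × √(2·0.5·21) = 15.12.
A new bound state (alternating even/odd) appears each time z₀ passes a multiple of π/2, so N = ⌊2z₀/π⌋ + 1 = ⌊9.627⌋ + 1 = 10.

N = 10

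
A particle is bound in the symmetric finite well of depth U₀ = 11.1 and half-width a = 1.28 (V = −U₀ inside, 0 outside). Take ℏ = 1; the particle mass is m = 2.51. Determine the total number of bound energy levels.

N = 7

The dimensionless depth is z₀ = a√(2mU₀)/ℏ = 1.28 × √(55.72) = 9.555.
The even/odd transcendental equations gain one root per π/2 in z₀, giving N = 1 + ⌊2z₀/π⌋ = 1 + ⌊6.083⌋ = 7.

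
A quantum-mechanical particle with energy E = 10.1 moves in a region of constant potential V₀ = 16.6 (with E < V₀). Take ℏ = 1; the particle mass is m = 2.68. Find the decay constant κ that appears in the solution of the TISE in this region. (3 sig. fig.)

Since E < V₀ the TISE in this region is ψ'' = κ²ψ with κ = √(2m(V₀ − E))/ℏ.
κ = √(2 × 2.68 × 6.5) = 5.903.

κ = 5.90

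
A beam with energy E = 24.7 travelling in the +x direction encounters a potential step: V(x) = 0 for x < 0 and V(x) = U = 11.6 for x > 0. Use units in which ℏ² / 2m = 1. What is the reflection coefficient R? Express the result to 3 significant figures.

R = 0.0247

The wavenumbers are k₁ = √(2mE)/ℏ = 4.970 on the left and k₂ = √(2m(E − U))/ℏ = 3.619 on the right.
Matching ψ and ψ′ at x = 0 gives r = (k₁ − k₂)/(k₁ + k₂), so R = r² = 0.02472 and T = 1 − R = 0.9753.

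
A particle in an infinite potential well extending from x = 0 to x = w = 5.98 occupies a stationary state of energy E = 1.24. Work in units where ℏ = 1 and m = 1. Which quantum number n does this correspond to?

n = 3

For an infinite well E_n = n²π²ℏ²/(2mw²), so n = (w/πℏ)√(2mE).
n = (5.98/π) × √(2 × 1 × 1.24) = 2.998 → n = 3.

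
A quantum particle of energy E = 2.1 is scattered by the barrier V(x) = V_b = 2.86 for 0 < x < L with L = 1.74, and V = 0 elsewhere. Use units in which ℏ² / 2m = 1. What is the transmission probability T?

E < V_b: inside the barrier ψ ∝ e^{±κx} with κ = √(2m(V_b − E))/ℏ = 0.8718.
κL = 1.517, sinh(κL) = 2.169.
Matching ψ, ψ′ at both faces gives T = [1 + V_b² sinh²(κL) / (4E(V_b − E))]⁻¹ = 1/7.030 = 0.142.

T = 0.142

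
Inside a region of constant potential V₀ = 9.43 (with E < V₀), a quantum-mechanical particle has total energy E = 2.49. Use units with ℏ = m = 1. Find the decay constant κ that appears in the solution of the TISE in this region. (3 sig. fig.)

κ = 3.73

Since E < V₀ the TISE in this region is ψ'' = κ²ψ with κ = √(2m(V₀ − E))/ℏ.
κ = √(2 × 1 × 6.94) = 3.726.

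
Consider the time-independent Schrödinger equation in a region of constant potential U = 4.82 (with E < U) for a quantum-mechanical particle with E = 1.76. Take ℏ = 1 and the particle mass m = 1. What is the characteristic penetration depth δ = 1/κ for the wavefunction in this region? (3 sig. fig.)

δ = 0.404

Since E < U the TISE in this region is ψ'' = κ²ψ with κ = √(2m(U − E))/ℏ.
κ = √(2 × 1 × 3.06) = 2.474. The penetration depth is δ = 1/κ = 0.404.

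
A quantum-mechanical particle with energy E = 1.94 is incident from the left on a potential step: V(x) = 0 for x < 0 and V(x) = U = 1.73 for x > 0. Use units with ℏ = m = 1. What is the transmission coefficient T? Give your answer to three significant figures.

T = 0.745

The wavenumbers are k₁ = √(2mE)/ℏ = 1.970 on the left and k₂ = √(2m(E − U))/ℏ = 0.6481 on the right.
Continuity of ψ and ψ′ at the step yields the reflection amplitude r = (k₁ − k₂)/(k₁ + k₂) = 0.5049; thus R = |r|² = 0.2549, T = 0.7451.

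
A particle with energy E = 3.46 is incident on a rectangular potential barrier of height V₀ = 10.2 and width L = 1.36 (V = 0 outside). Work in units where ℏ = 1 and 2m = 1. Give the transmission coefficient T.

E < V₀: inside the barrier ψ ∝ e^{±κx} with κ = √(2m(V₀ − E))/ℏ = 2.596.
κL = 3.531, sinh(κL) = 17.06.
The exact tunnelling result is T⁻¹ = 1 + V₀² sinh²(κL) / [4E(V₀ − E)] = 325.6, so T = 0.00307.

T = 0.00307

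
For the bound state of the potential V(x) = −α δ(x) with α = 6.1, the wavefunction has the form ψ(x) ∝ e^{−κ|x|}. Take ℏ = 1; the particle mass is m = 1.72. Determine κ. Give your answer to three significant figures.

Integrating the TISE across x = 0 gives the cusp condition ψ'(0⁺) − ψ'(0⁻) = −(2mα/ℏ²)ψ(0).
With ψ ∝ e^{−κ|x|} this yields −2κ = −2mα/ℏ², so κ = mα/ℏ² = 10.49.

κ = 10.5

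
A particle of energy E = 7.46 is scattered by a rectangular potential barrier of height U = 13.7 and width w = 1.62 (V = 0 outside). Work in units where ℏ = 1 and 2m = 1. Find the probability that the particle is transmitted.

Since E < U the interior solution is evanescent with decay constant κ = √(2m(U − E))/ℏ = 2.498.
κw = 4.047, sinh(κw) = 28.60.
Matching ψ, ψ′ at both faces gives T = [1 + U² sinh²(κw) / (4E(U − E))]⁻¹ = 1/825.3 = 0.00121.

T = 0.00121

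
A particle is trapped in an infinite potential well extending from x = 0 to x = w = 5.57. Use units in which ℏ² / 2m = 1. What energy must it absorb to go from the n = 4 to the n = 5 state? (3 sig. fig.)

E_n = n²π²ℏ²/(2mw²), so ΔE = (5² − 4²) π²ℏ²/(2mw²).
ΔE = 9 × π² / (2 × 0.5 × 5.57²) = 2.863.

ΔE = 2.86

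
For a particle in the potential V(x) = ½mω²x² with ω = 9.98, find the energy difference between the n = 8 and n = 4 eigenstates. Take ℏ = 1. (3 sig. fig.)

ΔE = 39.9

E_n = ℏω(n + ½), so ΔE = (8 − 4) ℏω = 4 × 9.98 = 39.92.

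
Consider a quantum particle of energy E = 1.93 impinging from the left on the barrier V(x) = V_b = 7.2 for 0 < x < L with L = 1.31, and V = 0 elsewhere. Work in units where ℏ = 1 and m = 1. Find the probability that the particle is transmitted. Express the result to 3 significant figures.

Since E < V_b the interior solution is evanescent with decay constant κ = √(2m(V_b − E))/ℏ = 3.247.
κL = 4.253, sinh(κL) = 35.15.
The exact tunnelling result is T⁻¹ = 1 + V_b² sinh²(κL) / [4E(V_b − E)] = 1575, so T = 0.000635.

T = 0.000635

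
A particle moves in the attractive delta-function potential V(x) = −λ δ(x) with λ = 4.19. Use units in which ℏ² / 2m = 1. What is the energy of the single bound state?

E = -4.39

The bound state is ψ(x) = √κ e^{−κ|x|}. The derivative jump ψ'(0⁺) − ψ'(0⁻) = −(2mλ/ℏ²)ψ(0) fixes κ = mλ/ℏ² = 2.095.
Then E = −ℏ²κ²/(2m) = −mλ²/(2ℏ²) = -4.389.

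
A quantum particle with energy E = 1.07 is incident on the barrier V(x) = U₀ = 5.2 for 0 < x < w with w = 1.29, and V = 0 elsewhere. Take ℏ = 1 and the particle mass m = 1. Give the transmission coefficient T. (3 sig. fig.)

T = 0.00157

E < U₀: inside the barrier ψ ∝ e^{±κx} with κ = √(2m(U₀ − E))/ℏ = 2.874.
κw = 3.707, sinh(κw) = 20.36.
Matching ψ, ψ′ at both faces gives T = [1 + U₀² sinh²(κw) / (4E(U₀ − E))]⁻¹ = 1/635.3 = 0.00157.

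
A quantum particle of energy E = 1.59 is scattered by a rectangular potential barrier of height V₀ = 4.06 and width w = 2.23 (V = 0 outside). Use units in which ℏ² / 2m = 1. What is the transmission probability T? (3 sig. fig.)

E < V₀: inside the barrier ψ ∝ e^{±κx} with κ = √(2m(V₀ − E))/ℏ = 1.572.
κw = 3.505, sinh(κw) = 16.62.
Matching ψ, ψ′ at both faces gives T = [1 + V₀² sinh²(κw) / (4E(V₀ − E))]⁻¹ = 1/290.9 = 0.00344.

T = 0.00344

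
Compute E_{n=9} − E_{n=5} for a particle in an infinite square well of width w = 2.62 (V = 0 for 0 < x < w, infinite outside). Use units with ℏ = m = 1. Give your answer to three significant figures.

E_n = n²π²ℏ²/(2mw²), so ΔE = (9² − 5²) π²ℏ²/(2mw²).
ΔE = 56 × π² / (2 × 1 × 2.62²) = 40.26.

ΔE = 40.3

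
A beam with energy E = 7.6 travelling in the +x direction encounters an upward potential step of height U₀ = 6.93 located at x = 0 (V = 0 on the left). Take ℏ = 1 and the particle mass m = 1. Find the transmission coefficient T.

T = 0.706

On each side the TISE gives plane waves with k = √(2m(E − V))/ℏ: k₁ = √(2·1·7.6) = 3.899, k₂ = √(2·1·0.67) = 1.158.
Continuity of ψ and ψ′ at the step yields the reflection amplitude r = (k₁ − k₂)/(k₁ + k₂) = 0.5421; thus R = |r|² = 0.2939, T = 0.7061.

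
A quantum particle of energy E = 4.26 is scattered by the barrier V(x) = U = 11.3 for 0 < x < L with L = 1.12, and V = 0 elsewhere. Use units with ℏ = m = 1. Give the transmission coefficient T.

T = 0.000840

E < U: inside the barrier ψ ∝ e^{±κx} with κ = √(2m(U − E))/ℏ = 3.752.
κL = 4.203, sinh(κL) = 33.42.
The exact tunnelling result is T⁻¹ = 1 + U² sinh²(κL) / [4E(U − E)] = 1190, so T = 0.000840.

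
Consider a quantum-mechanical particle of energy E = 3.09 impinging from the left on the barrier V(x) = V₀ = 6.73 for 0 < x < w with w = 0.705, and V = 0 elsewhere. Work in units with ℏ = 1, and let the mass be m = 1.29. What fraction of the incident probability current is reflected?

Since E < V₀ the interior solution is evanescent with decay constant κ = √(2m(V₀ − E))/ℏ = 3.065.
κw = 2.160, sinh(κw) = 4.280.
Matching ψ, ψ′ at both faces gives T = [1 + V₀² sinh²(κw) / (4E(V₀ − E))]⁻¹ = 1/19.44 = 0.0514.
R = 1 − T = 0.949.

R = 0.949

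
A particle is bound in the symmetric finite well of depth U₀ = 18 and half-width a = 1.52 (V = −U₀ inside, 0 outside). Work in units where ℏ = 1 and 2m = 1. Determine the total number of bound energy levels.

N = 5

Define the well-strength parameter z₀ = (a/ℏ)√(2mU₀) = 1.52 × √(2·0.5·18) = 6.449.
A new bound state (alternating even/odd) appears each time z₀ passes a multiple of π/2, so N = ⌊2z₀/π⌋ + 1 = ⌊4.105⌋ + 1 = 5.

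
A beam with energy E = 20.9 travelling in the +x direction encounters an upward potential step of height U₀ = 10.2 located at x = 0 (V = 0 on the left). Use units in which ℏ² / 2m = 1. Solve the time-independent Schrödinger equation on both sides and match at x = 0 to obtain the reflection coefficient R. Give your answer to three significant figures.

R = 0.0275

The wavenumbers are k₁ = √(2mE)/ℏ = 4.572 on the left and k₂ = √(2m(E − U₀))/ℏ = 3.271 on the right.
Continuity of ψ and ψ′ at the step yields the reflection amplitude r = (k₁ − k₂)/(k₁ + k₂) = 0.1658; thus R = |r|² = 0.02750, T = 0.9725.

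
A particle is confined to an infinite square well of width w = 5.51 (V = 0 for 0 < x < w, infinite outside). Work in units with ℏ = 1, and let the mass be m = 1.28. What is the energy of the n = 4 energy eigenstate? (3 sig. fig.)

Requiring ψ(0) = ψ(w) = 0 quantises k = nπ/w, hence E_n = ℏ²k²/2m = n²π²ℏ²/(2mw²).
E_4 = 4² × π² / (2 × 1.28 × 5.51²) = 2.032.

E = 2.03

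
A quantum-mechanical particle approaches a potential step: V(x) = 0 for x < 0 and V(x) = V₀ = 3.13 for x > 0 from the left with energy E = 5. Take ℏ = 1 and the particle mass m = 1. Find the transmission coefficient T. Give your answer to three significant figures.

T = 0.942

The wavenumbers are k₁ = √(2mE)/ℏ = 3.162 on the left and k₂ = √(2m(E − V₀))/ℏ = 1.934 on the right.
Matching ψ and ψ′ at x = 0 gives r = (k₁ − k₂)/(k₁ + k₂), so R = r² = 0.05810 and T = 1 − R = 0.9419.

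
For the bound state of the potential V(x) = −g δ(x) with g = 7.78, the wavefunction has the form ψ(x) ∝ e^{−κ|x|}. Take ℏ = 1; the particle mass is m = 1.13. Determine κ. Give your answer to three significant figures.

Integrate −(ℏ²/2m)ψ'' − gδ(x)ψ = Eψ from −ε to +ε: the ψ'' term gives ψ'(0⁺) − ψ'(0⁻) and the δ term gives −(2mg/ℏ²)ψ(0).
With ψ ∝ e^{−κ|x|} this yields −2κ = −2mg/ℏ², so κ = mg/ℏ² = 8.791.

κ = 8.79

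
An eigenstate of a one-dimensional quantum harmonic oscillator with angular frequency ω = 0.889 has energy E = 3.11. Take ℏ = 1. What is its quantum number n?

E_n = ℏω(n + ½) ⇒ n = E/(ℏω) − ½ = 3.11/0.889 − 0.5 = 2.998 → n = 3.

n = 3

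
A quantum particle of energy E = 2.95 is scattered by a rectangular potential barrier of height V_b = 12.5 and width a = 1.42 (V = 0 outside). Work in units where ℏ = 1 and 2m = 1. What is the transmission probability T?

T = 0.000445

Since E < V_b the interior solution is evanescent with decay constant κ = √(2m(V_b − E))/ℏ = 3.090.
κa = 4.388, sinh(κa) = 40.24.
Matching ψ, ψ′ at both faces gives T = [1 + V_b² sinh²(κa) / (4E(V_b − E))]⁻¹ = 1/2247 = 0.000445.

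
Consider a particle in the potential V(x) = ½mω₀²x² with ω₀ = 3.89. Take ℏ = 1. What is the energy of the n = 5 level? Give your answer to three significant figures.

The oscillator eigenvalues are E_n = ℏω₀(n + ½), so E_5 = 3.89 × 5.5 = 21.40.

E = 21.4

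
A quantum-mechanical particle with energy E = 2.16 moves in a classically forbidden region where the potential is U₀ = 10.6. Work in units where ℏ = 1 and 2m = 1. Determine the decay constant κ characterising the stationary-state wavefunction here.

Since E < U₀ the TISE in this region is ψ'' = κ²ψ with κ = √(2m(U₀ − E))/ℏ.
κ = √(2 × 0.5 × 8.44) = 2.905.

κ = 2.91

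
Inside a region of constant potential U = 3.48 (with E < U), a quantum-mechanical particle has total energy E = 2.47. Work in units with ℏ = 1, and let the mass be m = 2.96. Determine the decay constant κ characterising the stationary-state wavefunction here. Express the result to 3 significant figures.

κ = 2.45

Since E < U the TISE in this region is ψ'' = κ²ψ with κ = √(2m(U − E))/ℏ.
κ = √(2 × 2.96 × 1.01) = 2.445.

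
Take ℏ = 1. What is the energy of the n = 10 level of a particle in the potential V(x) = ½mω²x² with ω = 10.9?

The oscillator eigenvalues are E_n = ℏω(n + ½), so E_10 = 10.9 × 10.5 = 114.5.

E = 114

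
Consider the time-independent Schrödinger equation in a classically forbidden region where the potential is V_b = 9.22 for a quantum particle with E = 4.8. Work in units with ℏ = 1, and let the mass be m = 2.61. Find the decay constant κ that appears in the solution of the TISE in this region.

κ = 4.80

Since E < V_b the TISE in this region is ψ'' = κ²ψ with κ = √(2m(V_b − E))/ℏ.
κ = √(2 × 2.61 × 4.42) = 4.803.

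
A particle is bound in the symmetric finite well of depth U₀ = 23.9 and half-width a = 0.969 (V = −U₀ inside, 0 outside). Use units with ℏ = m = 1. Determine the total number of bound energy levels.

N = 5

Define the well-strength parameter z₀ = (a/ℏ)√(2mU₀) = 0.969 × √(2·1·23.9) = 6.699.
A new bound state (alternating even/odd) appears each time z₀ passes a multiple of π/2, so N = ⌊2z₀/π⌋ + 1 = ⌊4.265⌋ + 1 = 5.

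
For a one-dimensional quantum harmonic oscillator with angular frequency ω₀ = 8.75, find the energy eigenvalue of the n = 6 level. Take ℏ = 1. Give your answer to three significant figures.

E = 56.9

The oscillator eigenvalues are E_n = ℏω₀(n + ½), so E_6 = 8.75 × 6.5 = 56.88.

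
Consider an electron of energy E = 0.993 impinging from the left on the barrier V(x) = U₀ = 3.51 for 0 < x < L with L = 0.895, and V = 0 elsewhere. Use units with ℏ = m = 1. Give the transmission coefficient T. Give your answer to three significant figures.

Since E < U₀ the interior solution is evanescent with decay constant κ = √(2m(U₀ − E))/ℏ = 2.244.
κL = 2.008, sinh(κL) = 3.657.
The exact tunnelling result is T⁻¹ = 1 + U₀² sinh²(κL) / [4E(U₀ − E)] = 17.48, so T = 0.0572.

T = 0.0572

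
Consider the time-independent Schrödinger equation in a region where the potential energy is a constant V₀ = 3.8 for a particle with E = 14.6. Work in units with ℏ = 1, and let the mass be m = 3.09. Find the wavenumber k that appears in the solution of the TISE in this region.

With E > V₀ the solution is oscillatory, ψ ∝ e^{±ikx} with k = √(2m(E − V₀))/ℏ.
k = √(2 × 3.09 × 10.8) = 8.170.

k = 8.17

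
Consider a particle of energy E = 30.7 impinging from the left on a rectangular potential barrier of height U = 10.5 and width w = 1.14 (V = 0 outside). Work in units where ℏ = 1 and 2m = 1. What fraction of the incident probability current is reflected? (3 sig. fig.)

R = 0.0360

E > U: inside the barrier k₂ = √(2m(E − U))/ℏ = 4.494, k₂w = 5.124.
Matching at both interfaces gives T⁻¹ = 1 + U² sin²(k₂w) / [4E(E − U)] = 1.037, hence T = 0.964.
R = 1 − T = 0.0360.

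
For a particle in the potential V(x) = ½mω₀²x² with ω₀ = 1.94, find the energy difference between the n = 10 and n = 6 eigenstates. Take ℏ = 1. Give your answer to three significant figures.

E_n = ℏω₀(n + ½), so ΔE = (10 − 6) ℏω₀ = 4 × 1.94 = 7.760.

ΔE = 7.76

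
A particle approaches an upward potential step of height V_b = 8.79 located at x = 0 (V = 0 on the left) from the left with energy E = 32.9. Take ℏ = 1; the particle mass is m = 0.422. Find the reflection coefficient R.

R = 0.00601

The wavenumbers are k₁ = √(2mE)/ℏ = 5.269 on the left and k₂ = √(2m(E − V_b))/ℏ = 4.511 on the right.
Continuity of ψ and ψ′ at the step yields the reflection amplitude r = (k₁ − k₂)/(k₁ + k₂) = 0.07756; thus R = |r|² = 0.006015, T = 0.9940.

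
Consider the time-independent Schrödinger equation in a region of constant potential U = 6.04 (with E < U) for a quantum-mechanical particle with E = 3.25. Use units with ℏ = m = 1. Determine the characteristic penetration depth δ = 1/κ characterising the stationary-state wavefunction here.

δ = 0.423

Since E < U the TISE in this region is ψ'' = κ²ψ with κ = √(2m(U − E))/ℏ.
κ = √(2 × 1 × 2.79) = 2.362. The penetration depth is δ = 1/κ = 0.423.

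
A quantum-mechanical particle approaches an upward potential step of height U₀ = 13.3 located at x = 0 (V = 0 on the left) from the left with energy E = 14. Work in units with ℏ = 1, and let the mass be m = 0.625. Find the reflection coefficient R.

R = 0.403

On each side the TISE gives plane waves with k = √(2m(E − V))/ℏ: k₁ = √(2·0.625·14) = 4.183, k₂ = √(2·0.625·0.7) = 0.9354.
Matching ψ and ψ′ at x = 0 gives r = (k₁ − k₂)/(k₁ + k₂), so R = r² = 0.4026 and T = 1 − R = 0.5974.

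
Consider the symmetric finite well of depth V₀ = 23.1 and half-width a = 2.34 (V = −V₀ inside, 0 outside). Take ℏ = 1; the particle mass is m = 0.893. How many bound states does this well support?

N = 10

The dimensionless depth is z₀ = a√(2mV₀)/ℏ = 2.34 × √(41.26) = 15.03.
A new bound state (alternating even/odd) appears each time z₀ passes a multiple of π/2, so N = ⌊2z₀/π⌋ + 1 = ⌊9.568⌋ + 1 = 10.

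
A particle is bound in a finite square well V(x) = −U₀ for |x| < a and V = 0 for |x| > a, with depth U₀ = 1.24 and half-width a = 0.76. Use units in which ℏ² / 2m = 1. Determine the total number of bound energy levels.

The dimensionless depth is z₀ = a√(2mU₀)/ℏ = 0.76 × √(1.240) = 0.8463.
A new bound state (alternating even/odd) appears each time z₀ passes a multiple of π/2, so N = ⌊2z₀/π⌋ + 1 = ⌊0.5388⌋ + 1 = 1.

N = 1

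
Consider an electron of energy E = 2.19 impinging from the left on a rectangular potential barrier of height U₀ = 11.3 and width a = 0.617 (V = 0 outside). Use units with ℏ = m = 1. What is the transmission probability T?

E < U₀: inside the barrier ψ ∝ e^{±κx} with κ = √(2m(U₀ − E))/ℏ = 4.268.
κa = 2.634, sinh(κa) = 6.926.
The exact tunnelling result is T⁻¹ = 1 + U₀² sinh²(κa) / [4E(U₀ − E)] = 77.76, so T = 0.0129.

T = 0.0129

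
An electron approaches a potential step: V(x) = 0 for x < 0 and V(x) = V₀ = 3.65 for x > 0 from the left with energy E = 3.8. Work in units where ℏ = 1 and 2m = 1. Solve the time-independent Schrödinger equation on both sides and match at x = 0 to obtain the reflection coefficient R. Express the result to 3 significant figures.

R = 0.447

On each side the TISE gives plane waves with k = √(2m(E − V))/ℏ: k₁ = √(2·½·3.8) = 1.949, k₂ = √(2·½·0.15) = 0.3873.
Matching ψ and ψ′ at x = 0 gives r = (k₁ − k₂)/(k₁ + k₂), so R = r² = 0.4469 and T = 1 − R = 0.5531.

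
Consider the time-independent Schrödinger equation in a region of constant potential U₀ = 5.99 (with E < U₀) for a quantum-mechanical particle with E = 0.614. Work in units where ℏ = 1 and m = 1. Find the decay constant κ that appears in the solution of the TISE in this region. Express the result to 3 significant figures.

κ = 3.28

Since E < U₀ the TISE in this region is ψ'' = κ²ψ with κ = √(2m(U₀ − E))/ℏ.
κ = √(2 × 1 × 5.376) = 3.279.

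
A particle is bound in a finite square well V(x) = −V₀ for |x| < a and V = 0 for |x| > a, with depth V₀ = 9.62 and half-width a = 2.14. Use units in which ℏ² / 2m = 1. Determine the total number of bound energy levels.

N = 5

Define the well-strength parameter z₀ = (a/ℏ)√(2mV₀) = 2.14 × √(2·0.5·9.62) = 6.637.
A new bound state (alternating even/odd) appears each time z₀ passes a multiple of π/2, so N = ⌊2z₀/π⌋ + 1 = ⌊4.226⌋ + 1 = 5.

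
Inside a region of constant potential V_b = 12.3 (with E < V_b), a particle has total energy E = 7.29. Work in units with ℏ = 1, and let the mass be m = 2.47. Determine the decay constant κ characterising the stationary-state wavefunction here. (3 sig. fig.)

κ = 4.97

Since E < V_b the TISE in this region is ψ'' = κ²ψ with κ = √(2m(V_b − E))/ℏ.
κ = √(2 × 2.47 × 5.01) = 4.975.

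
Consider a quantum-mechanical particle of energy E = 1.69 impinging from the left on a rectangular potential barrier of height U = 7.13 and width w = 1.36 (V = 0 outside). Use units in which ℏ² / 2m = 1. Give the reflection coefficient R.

Since E < U the interior solution is evanescent with decay constant κ = √(2m(U − E))/ℏ = 2.332.
κw = 3.172, sinh(κw) = 11.91.
Matching ψ, ψ′ at both faces gives T = [1 + U² sinh²(κw) / (4E(U − E))]⁻¹ = 1/197.0 = 0.00508.
R = 1 − T = 0.995.

R = 0.995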